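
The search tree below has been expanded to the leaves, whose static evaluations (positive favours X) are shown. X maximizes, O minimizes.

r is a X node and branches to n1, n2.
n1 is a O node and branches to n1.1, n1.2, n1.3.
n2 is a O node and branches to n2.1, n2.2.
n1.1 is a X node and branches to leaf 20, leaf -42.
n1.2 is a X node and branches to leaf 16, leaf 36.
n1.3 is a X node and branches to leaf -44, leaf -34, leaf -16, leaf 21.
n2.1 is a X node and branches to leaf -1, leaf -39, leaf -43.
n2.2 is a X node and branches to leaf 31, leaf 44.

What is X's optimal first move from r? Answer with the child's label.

n1.1 (X): max(20, -42) = 20
n1.2 (X): max(16, 36) = 36
n1.3 (X): max(-44, -34, -16, 21) = 21
n1 (O): min(20, 36, 21) = 20
n2.1 (X): max(-1, -39, -43) = -1
n2.2 (X): max(31, 44) = 44
n2 (O): min(-1, 44) = -1
r (X): max(20, -1) = 20
X at r wants the highest of {n1=20, n2=-1}, so chooses n1.

n1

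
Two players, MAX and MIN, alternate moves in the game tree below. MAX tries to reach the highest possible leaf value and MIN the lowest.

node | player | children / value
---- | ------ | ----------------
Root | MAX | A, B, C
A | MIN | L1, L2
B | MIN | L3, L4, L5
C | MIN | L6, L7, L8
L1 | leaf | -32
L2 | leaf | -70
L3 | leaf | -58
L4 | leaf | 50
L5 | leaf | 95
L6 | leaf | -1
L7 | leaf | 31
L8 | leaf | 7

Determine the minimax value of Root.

-1

A (MIN): min(-32, -70) = -70
B (MIN): min(-58, 50, 95) = -58
C (MIN): min(-1, 31, 7) = -1
Root (MAX): max(-70, -58, -1) = -1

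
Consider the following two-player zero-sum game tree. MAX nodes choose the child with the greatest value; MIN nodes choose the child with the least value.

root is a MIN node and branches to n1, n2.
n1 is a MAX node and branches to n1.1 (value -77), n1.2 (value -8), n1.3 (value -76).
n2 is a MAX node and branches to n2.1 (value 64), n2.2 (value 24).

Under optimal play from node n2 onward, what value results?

n2 (MAX): max(64, 24) = 64

64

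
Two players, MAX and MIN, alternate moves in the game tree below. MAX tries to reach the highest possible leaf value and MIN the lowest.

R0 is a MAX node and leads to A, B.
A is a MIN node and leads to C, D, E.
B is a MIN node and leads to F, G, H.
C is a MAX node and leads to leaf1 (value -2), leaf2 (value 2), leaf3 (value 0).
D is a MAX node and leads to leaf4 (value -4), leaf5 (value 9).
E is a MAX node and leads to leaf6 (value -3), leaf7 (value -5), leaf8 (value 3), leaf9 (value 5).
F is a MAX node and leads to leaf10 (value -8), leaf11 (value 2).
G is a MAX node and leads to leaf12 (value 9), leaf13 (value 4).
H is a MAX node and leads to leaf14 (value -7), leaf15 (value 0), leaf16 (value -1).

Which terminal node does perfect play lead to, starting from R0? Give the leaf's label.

leaf2

C (MAX): max(-2, 2, 0) = 2
D (MAX): max(-4, 9) = 9
E (MAX): max(-3, -5, 3, 5) = 5
A (MIN): min(2, 9, 5) = 2
F (MAX): max(-8, 2) = 2
G (MAX): max(9, 4) = 9
H (MAX): max(-7, 0, -1) = 0
B (MIN): min(2, 9, 0) = 0
R0 (MAX): max(2, 0) = 2
At R0, MAX picks A (highest: 2).
At A, MIN picks C (lowest: 2).
At C, MAX picks leaf2 (highest: 2).
Terminal value 2.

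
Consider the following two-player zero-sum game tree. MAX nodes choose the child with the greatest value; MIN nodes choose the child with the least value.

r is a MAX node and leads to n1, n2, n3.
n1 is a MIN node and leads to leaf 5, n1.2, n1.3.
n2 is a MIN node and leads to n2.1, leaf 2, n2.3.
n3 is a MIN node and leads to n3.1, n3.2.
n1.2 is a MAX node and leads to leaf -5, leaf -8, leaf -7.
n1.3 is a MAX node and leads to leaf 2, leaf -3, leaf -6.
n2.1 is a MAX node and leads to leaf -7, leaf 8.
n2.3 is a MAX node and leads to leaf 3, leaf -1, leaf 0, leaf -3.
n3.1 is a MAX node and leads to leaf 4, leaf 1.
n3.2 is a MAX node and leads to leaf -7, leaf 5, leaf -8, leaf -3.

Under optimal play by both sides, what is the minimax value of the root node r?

4

n1.2 (MAX): max(-5, -8, -7) = -5
n1.3 (MAX): max(2, -3, -6) = 2
n1 (MIN): min(5, -5, 2) = -5
n2.1 (MAX): max(-7, 8) = 8
n2.3 (MAX): max(3, -1, 0, -3) = 3
n2 (MIN): min(8, 2, 3) = 2
n3.1 (MAX): max(4, 1) = 4
n3.2 (MAX): max(-7, 5, -8, -3) = 5
n3 (MIN): min(4, 5) = 4
r (MAX): max(-5, 2, 4) = 4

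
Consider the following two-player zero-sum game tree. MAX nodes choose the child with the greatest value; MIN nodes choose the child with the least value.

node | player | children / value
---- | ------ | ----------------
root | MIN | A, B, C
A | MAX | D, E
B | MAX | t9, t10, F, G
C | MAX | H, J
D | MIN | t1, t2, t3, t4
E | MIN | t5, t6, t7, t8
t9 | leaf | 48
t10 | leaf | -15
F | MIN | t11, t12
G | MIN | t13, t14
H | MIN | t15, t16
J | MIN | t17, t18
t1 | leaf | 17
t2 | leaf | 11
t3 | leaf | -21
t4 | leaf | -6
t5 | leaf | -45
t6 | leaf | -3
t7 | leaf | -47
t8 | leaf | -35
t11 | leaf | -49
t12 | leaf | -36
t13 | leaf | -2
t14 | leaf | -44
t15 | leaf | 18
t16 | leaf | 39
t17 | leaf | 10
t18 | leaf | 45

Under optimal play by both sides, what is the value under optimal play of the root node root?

D (MIN): min(17, 11, -21, -6) = -21
E (MIN): min(-45, -3, -47, -35) = -47
A (MAX): max(-21, -47) = -21
F (MIN): min(-49, -36) = -49
G (MIN): min(-2, -44) = -44
B (MAX): max(48, -15, -49, -44) = 48
H (MIN): min(18, 39) = 18
J (MIN): min(10, 45) = 10
C (MAX): max(18, 10) = 18
root (MIN): min(-21, 48, 18) = -21

-21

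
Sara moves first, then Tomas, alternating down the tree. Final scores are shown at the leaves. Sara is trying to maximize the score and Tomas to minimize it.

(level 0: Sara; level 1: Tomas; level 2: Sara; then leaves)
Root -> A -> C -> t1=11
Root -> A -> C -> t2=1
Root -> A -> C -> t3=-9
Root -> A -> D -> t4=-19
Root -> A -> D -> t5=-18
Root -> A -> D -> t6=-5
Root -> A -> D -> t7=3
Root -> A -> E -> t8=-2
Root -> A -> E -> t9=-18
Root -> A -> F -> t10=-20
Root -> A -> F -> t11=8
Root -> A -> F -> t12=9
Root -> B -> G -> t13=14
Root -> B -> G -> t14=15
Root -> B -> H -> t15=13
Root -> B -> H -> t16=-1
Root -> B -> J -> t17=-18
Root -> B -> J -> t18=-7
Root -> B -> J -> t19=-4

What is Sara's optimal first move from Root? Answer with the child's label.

C (Sara): max(11, 1, -9) = 11
D (Sara): max(-19, -18, -5, 3) = 3
E (Sara): max(-2, -18) = -2
F (Sara): max(-20, 8, 9) = 9
A (Tomas): min(11, 3, -2, 9) = -2
G (Sara): max(14, 15) = 15
H (Sara): max(13, -1) = 13
J (Sara): max(-18, -7, -4) = -4
B (Tomas): min(15, 13, -4) = -4
Root (Sara): max(-2, -4) = -2
Sara at Root wants the highest of {A=-2, B=-4}, so chooses A.

A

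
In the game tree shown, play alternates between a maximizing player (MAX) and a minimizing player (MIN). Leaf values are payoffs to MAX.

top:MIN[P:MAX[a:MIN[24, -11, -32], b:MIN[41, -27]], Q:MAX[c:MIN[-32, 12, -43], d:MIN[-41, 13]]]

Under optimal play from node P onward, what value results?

-27

a (MIN): min(24, -11, -32) = -32
b (MIN): min(41, -27) = -27
P (MAX): max(-32, -27) = -27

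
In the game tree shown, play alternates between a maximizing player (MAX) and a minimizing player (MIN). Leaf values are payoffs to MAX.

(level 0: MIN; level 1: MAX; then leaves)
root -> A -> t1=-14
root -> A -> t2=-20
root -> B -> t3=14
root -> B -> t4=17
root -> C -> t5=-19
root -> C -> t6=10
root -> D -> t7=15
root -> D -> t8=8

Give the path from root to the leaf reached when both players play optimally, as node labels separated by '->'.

A (MAX): max(-14, -20) = -14
B (MAX): max(14, 17) = 17
C (MAX): max(-19, 10) = 10
D (MAX): max(15, 8) = 15
root (MIN): min(-14, 17, 10, 15) = -14
At root, MIN picks A (lowest: -14).
At A, MAX picks t1 (highest: -14).
Terminal value -14.

root -> A -> t1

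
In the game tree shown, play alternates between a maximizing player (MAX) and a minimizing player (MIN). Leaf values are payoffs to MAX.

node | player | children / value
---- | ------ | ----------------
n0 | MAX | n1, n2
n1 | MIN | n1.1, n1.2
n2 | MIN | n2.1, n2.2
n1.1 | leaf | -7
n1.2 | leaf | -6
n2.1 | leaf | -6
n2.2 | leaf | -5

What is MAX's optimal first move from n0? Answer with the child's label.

n1 (MIN): min(-7, -6) = -7
n2 (MIN): min(-6, -5) = -6
n0 (MAX): max(-7, -6) = -6
MAX at n0 wants the highest of {n1=-7, n2=-6}, so chooses n2.

n2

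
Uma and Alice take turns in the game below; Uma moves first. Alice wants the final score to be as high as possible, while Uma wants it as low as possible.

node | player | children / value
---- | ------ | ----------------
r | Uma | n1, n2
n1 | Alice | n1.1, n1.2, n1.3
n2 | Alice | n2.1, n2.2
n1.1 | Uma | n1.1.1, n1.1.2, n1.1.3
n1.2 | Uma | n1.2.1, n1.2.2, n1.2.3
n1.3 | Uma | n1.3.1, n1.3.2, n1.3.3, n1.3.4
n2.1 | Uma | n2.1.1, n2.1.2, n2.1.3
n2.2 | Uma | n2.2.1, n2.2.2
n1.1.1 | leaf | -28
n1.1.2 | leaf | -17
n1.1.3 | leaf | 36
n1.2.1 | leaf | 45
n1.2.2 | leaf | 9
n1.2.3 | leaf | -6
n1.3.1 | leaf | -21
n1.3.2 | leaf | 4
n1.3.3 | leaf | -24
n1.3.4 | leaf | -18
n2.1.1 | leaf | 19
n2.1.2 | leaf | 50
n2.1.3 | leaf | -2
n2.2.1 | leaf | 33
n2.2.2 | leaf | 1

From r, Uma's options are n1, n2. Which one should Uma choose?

n1

n1.1 (Uma): min(-28, -17, 36) = -28
n1.2 (Uma): min(45, 9, -6) = -6
n1.3 (Uma): min(-21, 4, -24, -18) = -24
n1 (Alice): max(-28, -6, -24) = -6
n2.1 (Uma): min(19, 50, -2) = -2
n2.2 (Uma): min(33, 1) = 1
n2 (Alice): max(-2, 1) = 1
r (Uma): min(-6, 1) = -6
Uma at r wants the lowest of {n1=-6, n2=1}, so chooses n1.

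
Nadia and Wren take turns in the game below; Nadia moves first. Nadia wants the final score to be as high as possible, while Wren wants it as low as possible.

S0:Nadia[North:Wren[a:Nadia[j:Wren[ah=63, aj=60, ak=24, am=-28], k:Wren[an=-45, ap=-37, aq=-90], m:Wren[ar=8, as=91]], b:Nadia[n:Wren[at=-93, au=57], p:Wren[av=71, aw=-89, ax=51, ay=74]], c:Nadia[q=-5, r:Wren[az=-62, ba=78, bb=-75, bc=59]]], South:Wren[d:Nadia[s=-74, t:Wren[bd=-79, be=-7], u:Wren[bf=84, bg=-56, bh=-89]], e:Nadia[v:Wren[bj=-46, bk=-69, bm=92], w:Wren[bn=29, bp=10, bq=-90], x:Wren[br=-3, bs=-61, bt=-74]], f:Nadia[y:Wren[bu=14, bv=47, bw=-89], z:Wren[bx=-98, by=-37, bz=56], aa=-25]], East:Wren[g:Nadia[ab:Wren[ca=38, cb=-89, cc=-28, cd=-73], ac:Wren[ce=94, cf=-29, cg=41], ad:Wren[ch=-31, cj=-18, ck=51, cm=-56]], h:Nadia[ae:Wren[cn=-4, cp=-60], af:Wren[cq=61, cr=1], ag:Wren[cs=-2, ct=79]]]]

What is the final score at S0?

-29

j (Wren): min(63, 60, 24, -28) = -28
k (Wren): min(-45, -37, -90) = -90
m (Wren): min(8, 91) = 8
a (Nadia): max(-28, -90, 8) = 8
n (Wren): min(-93, 57) = -93
p (Wren): min(71, -89, 51, 74) = -89
b (Nadia): max(-93, -89) = -89
r (Wren): min(-62, 78, -75, 59) = -75
c (Nadia): max(-5, -75) = -5
North (Wren): min(8, -89, -5) = -89
t (Wren): min(-79, -7) = -79
u (Wren): min(84, -56, -89) = -89
d (Nadia): max(-74, -79, -89) = -74
v (Wren): min(-46, -69, 92) = -69
w (Wren): min(29, 10, -90) = -90
x (Wren): min(-3, -61, -74) = -74
e (Nadia): max(-69, -90, -74) = -69
y (Wren): min(14, 47, -89) = -89
z (Wren): min(-98, -37, 56) = -98
f (Nadia): max(-89, -98, -25) = -25
South (Wren): min(-74, -69, -25) = -74
ab (Wren): min(38, -89, -28, -73) = -89
ac (Wren): min(94, -29, 41) = -29
ad (Wren): min(-31, -18, 51, -56) = -56
g (Nadia): max(-89, -29, -56) = -29
ae (Wren): min(-4, -60) = -60
af (Wren): min(61, 1) = 1
ag (Wren): min(-2, 79) = -2
h (Nadia): max(-60, 1, -2) = 1
East (Wren): min(-29, 1) = -29
S0 (Nadia): max(-89, -74, -29) = -29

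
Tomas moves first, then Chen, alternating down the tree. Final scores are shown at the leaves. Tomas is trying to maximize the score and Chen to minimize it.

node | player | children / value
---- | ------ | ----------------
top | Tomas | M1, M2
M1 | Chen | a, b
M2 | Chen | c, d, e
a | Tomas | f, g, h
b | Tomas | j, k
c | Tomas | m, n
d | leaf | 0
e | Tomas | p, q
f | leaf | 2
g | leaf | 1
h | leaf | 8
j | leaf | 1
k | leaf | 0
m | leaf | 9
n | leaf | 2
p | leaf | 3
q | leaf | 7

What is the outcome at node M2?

0

c (Tomas): max(9, 2) = 9
e (Tomas): max(3, 7) = 7
M2 (Chen): min(9, 0, 7) = 0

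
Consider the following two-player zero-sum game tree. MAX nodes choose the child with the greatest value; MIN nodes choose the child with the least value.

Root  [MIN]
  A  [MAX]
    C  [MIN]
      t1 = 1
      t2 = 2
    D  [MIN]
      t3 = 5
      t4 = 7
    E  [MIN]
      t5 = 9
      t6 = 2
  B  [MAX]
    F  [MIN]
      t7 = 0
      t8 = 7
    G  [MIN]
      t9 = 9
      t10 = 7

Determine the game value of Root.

5

C (MIN): min(1, 2) = 1
D (MIN): min(5, 7) = 5
E (MIN): min(9, 2) = 2
A (MAX): max(1, 5, 2) = 5
F (MIN): min(0, 7) = 0
G (MIN): min(9, 7) = 7
B (MAX): max(0, 7) = 7
Root (MIN): min(5, 7) = 5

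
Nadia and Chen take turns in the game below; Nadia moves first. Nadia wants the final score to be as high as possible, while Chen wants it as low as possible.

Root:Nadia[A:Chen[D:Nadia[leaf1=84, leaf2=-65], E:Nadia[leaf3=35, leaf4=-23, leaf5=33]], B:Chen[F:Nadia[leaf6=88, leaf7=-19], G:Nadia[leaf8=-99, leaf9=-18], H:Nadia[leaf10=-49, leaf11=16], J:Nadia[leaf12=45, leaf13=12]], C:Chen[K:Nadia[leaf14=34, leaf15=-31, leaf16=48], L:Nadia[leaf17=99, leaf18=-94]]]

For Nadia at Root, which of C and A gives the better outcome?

K (Nadia): max(34, -31, 48) = 48
L (Nadia): max(99, -94) = 99
C (Chen): min(48, 99) = 48
D (Nadia): max(84, -65) = 84
E (Nadia): max(35, -23, 33) = 35
A (Chen): min(84, 35) = 35
Nadia prefers the higher value; C=48, A=35. C is better since 48 > 35.

C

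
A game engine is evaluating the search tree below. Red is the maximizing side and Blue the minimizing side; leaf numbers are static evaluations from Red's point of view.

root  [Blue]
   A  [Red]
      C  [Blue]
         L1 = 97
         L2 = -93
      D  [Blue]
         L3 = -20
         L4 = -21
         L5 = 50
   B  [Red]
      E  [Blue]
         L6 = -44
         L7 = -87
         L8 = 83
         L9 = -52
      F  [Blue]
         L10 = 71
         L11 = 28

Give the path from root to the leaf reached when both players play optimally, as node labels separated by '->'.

root -> A -> D -> L4

C (Blue): min(97, -93) = -93
D (Blue): min(-20, -21, 50) = -21
A (Red): max(-93, -21) = -21
E (Blue): min(-44, -87, 83, -52) = -87
F (Blue): min(71, 28) = 28
B (Red): max(-87, 28) = 28
root (Blue): min(-21, 28) = -21
At root, Blue picks A (lowest: -21).
At A, Red picks D (highest: -21).
At D, Blue picks L4 (lowest: -21).
Terminal value -21.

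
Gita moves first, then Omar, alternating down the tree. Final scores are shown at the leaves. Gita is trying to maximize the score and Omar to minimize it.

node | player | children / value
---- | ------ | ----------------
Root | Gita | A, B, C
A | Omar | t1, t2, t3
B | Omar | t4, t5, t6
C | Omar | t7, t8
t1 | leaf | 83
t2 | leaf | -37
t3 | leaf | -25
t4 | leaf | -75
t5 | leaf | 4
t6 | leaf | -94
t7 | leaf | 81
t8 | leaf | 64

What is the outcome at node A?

-37

A (Omar): min(83, -37, -25) = -37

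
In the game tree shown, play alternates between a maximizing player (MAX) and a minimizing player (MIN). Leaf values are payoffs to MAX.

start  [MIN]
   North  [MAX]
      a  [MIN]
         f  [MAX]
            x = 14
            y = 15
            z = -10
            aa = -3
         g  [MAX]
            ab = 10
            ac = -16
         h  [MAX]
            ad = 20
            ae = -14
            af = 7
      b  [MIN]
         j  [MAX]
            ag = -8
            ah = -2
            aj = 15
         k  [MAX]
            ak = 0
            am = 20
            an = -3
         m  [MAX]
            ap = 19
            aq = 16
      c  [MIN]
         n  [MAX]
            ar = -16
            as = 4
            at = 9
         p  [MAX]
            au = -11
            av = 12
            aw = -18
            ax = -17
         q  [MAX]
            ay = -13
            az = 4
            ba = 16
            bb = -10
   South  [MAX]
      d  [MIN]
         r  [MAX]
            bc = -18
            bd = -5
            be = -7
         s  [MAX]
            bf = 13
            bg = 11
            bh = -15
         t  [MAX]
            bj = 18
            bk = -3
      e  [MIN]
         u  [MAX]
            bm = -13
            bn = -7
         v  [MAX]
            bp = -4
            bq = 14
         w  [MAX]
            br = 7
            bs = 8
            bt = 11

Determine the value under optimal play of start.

f (MAX): max(14, 15, -10, -3) = 15
g (MAX): max(10, -16) = 10
h (MAX): max(20, -14, 7) = 20
a (MIN): min(15, 10, 20) = 10
j (MAX): max(-8, -2, 15) = 15
k (MAX): max(0, 20, -3) = 20
m (MAX): max(19, 16) = 19
b (MIN): min(15, 20, 19) = 15
n (MAX): max(-16, 4, 9) = 9
p (MAX): max(-11, 12, -18, -17) = 12
q (MAX): max(-13, 4, 16, -10) = 16
c (MIN): min(9, 12, 16) = 9
North (MAX): max(10, 15, 9) = 15
r (MAX): max(-18, -5, -7) = -5
s (MAX): max(13, 11, -15) = 13
t (MAX): max(18, -3) = 18
d (MIN): min(-5, 13, 18) = -5
u (MAX): max(-13, -7) = -7
v (MAX): max(-4, 14) = 14
w (MAX): max(7, 8, 11) = 11
e (MIN): min(-7, 14, 11) = -7
South (MAX): max(-5, -7) = -5
start (MIN): min(15, -5) = -5

-5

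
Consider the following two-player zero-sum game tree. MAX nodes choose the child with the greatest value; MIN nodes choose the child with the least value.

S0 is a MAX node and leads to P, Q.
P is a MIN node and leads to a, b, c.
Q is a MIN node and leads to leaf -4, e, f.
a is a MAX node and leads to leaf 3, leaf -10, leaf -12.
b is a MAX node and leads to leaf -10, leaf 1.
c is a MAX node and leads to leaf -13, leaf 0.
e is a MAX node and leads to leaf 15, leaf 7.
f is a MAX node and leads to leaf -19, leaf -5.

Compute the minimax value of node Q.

e (MAX): max(15, 7) = 15
f (MAX): max(-19, -5) = -5
Q (MIN): min(-4, 15, -5) = -5

-5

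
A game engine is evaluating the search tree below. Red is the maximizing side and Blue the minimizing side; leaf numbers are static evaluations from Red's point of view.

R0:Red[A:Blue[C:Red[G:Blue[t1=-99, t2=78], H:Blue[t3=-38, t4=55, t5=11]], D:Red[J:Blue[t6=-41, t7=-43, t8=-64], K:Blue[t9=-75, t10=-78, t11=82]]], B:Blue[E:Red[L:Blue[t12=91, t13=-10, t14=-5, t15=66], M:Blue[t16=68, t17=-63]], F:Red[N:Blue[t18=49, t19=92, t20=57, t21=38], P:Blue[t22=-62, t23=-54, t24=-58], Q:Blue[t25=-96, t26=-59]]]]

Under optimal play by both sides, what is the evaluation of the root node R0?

-10

G (Blue): min(-99, 78) = -99
H (Blue): min(-38, 55, 11) = -38
C (Red): max(-99, -38) = -38
J (Blue): min(-41, -43, -64) = -64
K (Blue): min(-75, -78, 82) = -78
D (Red): max(-64, -78) = -64
A (Blue): min(-38, -64) = -64
L (Blue): min(91, -10, -5, 66) = -10
M (Blue): min(68, -63) = -63
E (Red): max(-10, -63) = -10
N (Blue): min(49, 92, 57, 38) = 38
P (Blue): min(-62, -54, -58) = -62
Q (Blue): min(-96, -59) = -96
F (Red): max(38, -62, -96) = 38
B (Blue): min(-10, 38) = -10
R0 (Red): max(-64, -10) = -10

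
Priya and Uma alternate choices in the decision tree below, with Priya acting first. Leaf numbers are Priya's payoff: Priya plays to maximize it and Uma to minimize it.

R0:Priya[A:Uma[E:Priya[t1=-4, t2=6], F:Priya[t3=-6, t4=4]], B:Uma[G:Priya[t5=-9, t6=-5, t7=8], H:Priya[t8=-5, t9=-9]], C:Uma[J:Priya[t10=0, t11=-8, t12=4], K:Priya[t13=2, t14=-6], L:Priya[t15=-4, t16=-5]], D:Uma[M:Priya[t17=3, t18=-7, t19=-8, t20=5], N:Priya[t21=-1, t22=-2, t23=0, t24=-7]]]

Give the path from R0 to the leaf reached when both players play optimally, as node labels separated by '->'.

R0 -> A -> F -> t4

E (Priya): max(-4, 6) = 6
F (Priya): max(-6, 4) = 4
A (Uma): min(6, 4) = 4
G (Priya): max(-9, -5, 8) = 8
H (Priya): max(-5, -9) = -5
B (Uma): min(8, -5) = -5
J (Priya): max(0, -8, 4) = 4
K (Priya): max(2, -6) = 2
L (Priya): max(-4, -5) = -4
C (Uma): min(4, 2, -4) = -4
M (Priya): max(3, -7, -8, 5) = 5
N (Priya): max(-1, -2, 0, -7) = 0
D (Uma): min(5, 0) = 0
R0 (Priya): max(4, -5, -4, 0) = 4
At R0, Priya picks A (highest: 4).
At A, Uma picks F (lowest: 4).
At F, Priya picks t4 (highest: 4).
Terminal value 4.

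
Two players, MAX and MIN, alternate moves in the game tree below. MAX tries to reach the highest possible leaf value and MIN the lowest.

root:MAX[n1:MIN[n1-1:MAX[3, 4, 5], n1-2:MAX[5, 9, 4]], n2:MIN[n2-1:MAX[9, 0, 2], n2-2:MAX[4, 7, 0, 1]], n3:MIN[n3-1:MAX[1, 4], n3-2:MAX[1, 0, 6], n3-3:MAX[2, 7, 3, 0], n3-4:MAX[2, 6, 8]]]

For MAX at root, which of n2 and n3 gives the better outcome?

n2-1 (MAX): max(9, 0, 2) = 9
n2-2 (MAX): max(4, 7, 0, 1) = 7
n2 (MIN): min(9, 7) = 7
n3-1 (MAX): max(1, 4) = 4
n3-2 (MAX): max(1, 0, 6) = 6
n3-3 (MAX): max(2, 7, 3, 0) = 7
n3-4 (MAX): max(2, 6, 8) = 8
n3 (MIN): min(4, 6, 7, 8) = 4
MAX prefers the higher value; n2=7, n3=4. n2 is better since 7 > 4.

n2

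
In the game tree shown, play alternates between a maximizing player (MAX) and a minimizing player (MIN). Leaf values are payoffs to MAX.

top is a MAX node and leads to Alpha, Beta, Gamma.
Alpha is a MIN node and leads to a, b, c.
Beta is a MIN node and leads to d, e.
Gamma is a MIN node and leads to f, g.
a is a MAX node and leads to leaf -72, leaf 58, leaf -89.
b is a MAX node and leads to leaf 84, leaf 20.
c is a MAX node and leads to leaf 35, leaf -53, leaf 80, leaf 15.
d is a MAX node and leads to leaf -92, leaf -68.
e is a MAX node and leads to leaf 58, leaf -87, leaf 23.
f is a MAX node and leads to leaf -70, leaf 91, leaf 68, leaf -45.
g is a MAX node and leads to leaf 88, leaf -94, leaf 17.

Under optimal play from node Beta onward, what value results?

-68

d (MAX): max(-92, -68) = -68
e (MAX): max(58, -87, 23) = 58
Beta (MIN): min(-68, 58) = -68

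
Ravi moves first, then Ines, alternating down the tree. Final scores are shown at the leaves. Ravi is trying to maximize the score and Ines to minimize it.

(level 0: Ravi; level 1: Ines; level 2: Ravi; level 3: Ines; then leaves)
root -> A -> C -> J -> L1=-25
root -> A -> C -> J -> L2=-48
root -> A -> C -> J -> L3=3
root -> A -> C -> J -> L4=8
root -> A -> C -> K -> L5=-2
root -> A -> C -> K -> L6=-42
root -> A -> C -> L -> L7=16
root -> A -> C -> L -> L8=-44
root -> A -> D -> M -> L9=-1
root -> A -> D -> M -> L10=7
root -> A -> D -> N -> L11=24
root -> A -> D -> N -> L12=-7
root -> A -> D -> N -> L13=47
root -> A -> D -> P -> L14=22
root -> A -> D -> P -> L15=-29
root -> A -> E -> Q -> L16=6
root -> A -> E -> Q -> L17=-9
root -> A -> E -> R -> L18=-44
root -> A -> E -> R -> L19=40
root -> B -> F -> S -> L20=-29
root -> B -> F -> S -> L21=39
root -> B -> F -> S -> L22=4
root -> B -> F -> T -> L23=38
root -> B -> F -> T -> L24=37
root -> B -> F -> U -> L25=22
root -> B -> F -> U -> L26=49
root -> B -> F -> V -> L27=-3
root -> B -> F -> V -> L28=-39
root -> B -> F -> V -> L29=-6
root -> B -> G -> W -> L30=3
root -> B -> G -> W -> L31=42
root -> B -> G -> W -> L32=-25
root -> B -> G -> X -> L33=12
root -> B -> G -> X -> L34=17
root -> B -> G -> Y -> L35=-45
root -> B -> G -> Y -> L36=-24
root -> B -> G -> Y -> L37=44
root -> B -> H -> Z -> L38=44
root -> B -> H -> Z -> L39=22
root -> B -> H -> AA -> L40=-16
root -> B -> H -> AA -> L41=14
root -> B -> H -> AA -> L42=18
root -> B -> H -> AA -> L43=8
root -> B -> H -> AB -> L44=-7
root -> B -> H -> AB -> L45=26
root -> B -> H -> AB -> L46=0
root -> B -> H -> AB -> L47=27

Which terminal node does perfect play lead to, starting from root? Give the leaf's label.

L33

J (Ines): min(-25, -48, 3, 8) = -48
K (Ines): min(-2, -42) = -42
L (Ines): min(16, -44) = -44
C (Ravi): max(-48, -42, -44) = -42
M (Ines): min(-1, 7) = -1
N (Ines): min(24, -7, 47) = -7
P (Ines): min(22, -29) = -29
D (Ravi): max(-1, -7, -29) = -1
Q (Ines): min(6, -9) = -9
R (Ines): min(-44, 40) = -44
E (Ravi): max(-9, -44) = -9
A (Ines): min(-42, -1, -9) = -42
S (Ines): min(-29, 39, 4) = -29
T (Ines): min(38, 37) = 37
U (Ines): min(22, 49) = 22
V (Ines): min(-3, -39, -6) = -39
F (Ravi): max(-29, 37, 22, -39) = 37
W (Ines): min(3, 42, -25) = -25
X (Ines): min(12, 17) = 12
Y (Ines): min(-45, -24, 44) = -45
G (Ravi): max(-25, 12, -45) = 12
Z (Ines): min(44, 22) = 22
AA (Ines): min(-16, 14, 18, 8) = -16
AB (Ines): min(-7, 26, 0, 27) = -7
H (Ravi): max(22, -16, -7) = 22
B (Ines): min(37, 12, 22) = 12
root (Ravi): max(-42, 12) = 12
At root, Ravi picks B (highest: 12).
At B, Ines picks G (lowest: 12).
At G, Ravi picks X (highest: 12).
At X, Ines picks L33 (lowest: 12).
Terminal value 12.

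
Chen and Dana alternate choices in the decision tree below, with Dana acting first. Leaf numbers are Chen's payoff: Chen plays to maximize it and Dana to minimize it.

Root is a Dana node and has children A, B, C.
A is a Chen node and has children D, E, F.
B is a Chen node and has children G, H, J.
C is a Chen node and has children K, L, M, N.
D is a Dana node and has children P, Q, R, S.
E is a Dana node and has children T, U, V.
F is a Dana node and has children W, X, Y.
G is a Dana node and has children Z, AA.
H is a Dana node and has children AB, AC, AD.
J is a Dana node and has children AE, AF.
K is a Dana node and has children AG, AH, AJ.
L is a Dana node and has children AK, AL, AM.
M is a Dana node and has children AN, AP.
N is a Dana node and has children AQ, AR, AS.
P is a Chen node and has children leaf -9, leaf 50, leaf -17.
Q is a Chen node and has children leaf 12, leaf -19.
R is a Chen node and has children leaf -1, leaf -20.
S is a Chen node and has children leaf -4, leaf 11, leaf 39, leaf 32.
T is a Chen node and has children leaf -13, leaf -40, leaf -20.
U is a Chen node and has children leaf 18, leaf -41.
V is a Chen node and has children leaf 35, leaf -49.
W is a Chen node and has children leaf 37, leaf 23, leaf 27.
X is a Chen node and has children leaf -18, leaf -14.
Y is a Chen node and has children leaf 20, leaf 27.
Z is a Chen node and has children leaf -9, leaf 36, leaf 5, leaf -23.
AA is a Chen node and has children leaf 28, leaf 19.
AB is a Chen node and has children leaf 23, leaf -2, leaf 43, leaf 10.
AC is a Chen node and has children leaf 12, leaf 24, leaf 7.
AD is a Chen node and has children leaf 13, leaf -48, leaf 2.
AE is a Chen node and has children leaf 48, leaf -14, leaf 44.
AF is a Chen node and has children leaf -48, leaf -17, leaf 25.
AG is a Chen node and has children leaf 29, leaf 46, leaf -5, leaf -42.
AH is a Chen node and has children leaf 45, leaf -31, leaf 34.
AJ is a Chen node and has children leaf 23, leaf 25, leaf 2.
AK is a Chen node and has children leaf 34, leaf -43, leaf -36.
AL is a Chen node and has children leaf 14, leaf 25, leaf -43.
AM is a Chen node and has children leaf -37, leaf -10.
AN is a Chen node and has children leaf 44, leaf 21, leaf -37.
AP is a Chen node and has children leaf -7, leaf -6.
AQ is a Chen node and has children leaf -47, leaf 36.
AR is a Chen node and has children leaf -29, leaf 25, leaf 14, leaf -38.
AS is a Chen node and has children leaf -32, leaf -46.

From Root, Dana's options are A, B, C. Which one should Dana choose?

P (Chen): max(-9, 50, -17) = 50
Q (Chen): max(12, -19) = 12
R (Chen): max(-1, -20) = -1
S (Chen): max(-4, 11, 39, 32) = 39
D (Dana): min(50, 12, -1, 39) = -1
T (Chen): max(-13, -40, -20) = -13
U (Chen): max(18, -41) = 18
V (Chen): max(35, -49) = 35
E (Dana): min(-13, 18, 35) = -13
W (Chen): max(37, 23, 27) = 37
X (Chen): max(-18, -14) = -14
Y (Chen): max(20, 27) = 27
F (Dana): min(37, -14, 27) = -14
A (Chen): max(-1, -13, -14) = -1
Z (Chen): max(-9, 36, 5, -23) = 36
AA (Chen): max(28, 19) = 28
G (Dana): min(36, 28) = 28
AB (Chen): max(23, -2, 43, 10) = 43
AC (Chen): max(12, 24, 7) = 24
AD (Chen): max(13, -48, 2) = 13
H (Dana): min(43, 24, 13) = 13
AE (Chen): max(48, -14, 44) = 48
AF (Chen): max(-48, -17, 25) = 25
J (Dana): min(48, 25) = 25
B (Chen): max(28, 13, 25) = 28
AG (Chen): max(29, 46, -5, -42) = 46
AH (Chen): max(45, -31, 34) = 45
AJ (Chen): max(23, 25, 2) = 25
K (Dana): min(46, 45, 25) = 25
AK (Chen): max(34, -43, -36) = 34
AL (Chen): max(14, 25, -43) = 25
AM (Chen): max(-37, -10) = -10
L (Dana): min(34, 25, -10) = -10
AN (Chen): max(44, 21, -37) = 44
AP (Chen): max(-7, -6) = -6
M (Dana): min(44, -6) = -6
AQ (Chen): max(-47, 36) = 36
AR (Chen): max(-29, 25, 14, -38) = 25
AS (Chen): max(-32, -46) = -32
N (Dana): min(36, 25, -32) = -32
C (Chen): max(25, -10, -6, -32) = 25
Root (Dana): min(-1, 28, 25) = -1
Dana at Root wants the lowest of {A=-1, B=28, C=25}, so chooses A.

A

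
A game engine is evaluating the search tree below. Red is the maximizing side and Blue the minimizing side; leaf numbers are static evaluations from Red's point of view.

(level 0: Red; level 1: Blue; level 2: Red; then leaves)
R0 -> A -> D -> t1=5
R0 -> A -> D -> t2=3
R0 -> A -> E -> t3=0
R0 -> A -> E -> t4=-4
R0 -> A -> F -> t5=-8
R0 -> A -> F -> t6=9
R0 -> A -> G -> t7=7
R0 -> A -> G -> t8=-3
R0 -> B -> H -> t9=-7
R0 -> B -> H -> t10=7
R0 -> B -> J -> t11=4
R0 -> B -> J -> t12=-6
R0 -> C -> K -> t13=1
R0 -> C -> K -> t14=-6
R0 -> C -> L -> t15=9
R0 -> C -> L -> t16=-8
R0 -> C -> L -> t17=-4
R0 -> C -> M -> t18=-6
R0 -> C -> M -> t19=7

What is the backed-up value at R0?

4

D (Red): max(5, 3) = 5
E (Red): max(0, -4) = 0
F (Red): max(-8, 9) = 9
G (Red): max(7, -3) = 7
A (Blue): min(5, 0, 9, 7) = 0
H (Red): max(-7, 7) = 7
J (Red): max(4, -6) = 4
B (Blue): min(7, 4) = 4
K (Red): max(1, -6) = 1
L (Red): max(9, -8, -4) = 9
M (Red): max(-6, 7) = 7
C (Blue): min(1, 9, 7) = 1
R0 (Red): max(0, 4, 1) = 4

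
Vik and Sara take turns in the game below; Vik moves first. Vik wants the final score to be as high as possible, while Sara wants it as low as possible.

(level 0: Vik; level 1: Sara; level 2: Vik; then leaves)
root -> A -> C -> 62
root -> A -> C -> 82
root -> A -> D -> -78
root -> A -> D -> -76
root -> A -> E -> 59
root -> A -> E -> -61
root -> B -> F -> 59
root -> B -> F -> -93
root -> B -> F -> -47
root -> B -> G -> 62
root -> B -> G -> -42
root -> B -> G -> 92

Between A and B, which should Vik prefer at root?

B

C (Vik): max(62, 82) = 82
D (Vik): max(-78, -76) = -76
E (Vik): max(59, -61) = 59
A (Sara): min(82, -76, 59) = -76
F (Vik): max(59, -93, -47) = 59
G (Vik): max(62, -42, 92) = 92
B (Sara): min(59, 92) = 59
Vik prefers the higher value; A=-76, B=59. B is better since 59 > -76.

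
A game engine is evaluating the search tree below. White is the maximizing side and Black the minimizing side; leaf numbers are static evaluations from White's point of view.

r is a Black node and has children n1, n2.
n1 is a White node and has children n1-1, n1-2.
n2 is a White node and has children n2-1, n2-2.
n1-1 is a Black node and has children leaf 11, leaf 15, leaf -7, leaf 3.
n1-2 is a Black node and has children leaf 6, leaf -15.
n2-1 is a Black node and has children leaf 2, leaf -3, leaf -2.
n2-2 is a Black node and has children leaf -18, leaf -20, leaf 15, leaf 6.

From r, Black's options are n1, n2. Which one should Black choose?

n1

n1-1 (Black): min(11, 15, -7, 3) = -7
n1-2 (Black): min(6, -15) = -15
n1 (White): max(-7, -15) = -7
n2-1 (Black): min(2, -3, -2) = -3
n2-2 (Black): min(-18, -20, 15, 6) = -20
n2 (White): max(-3, -20) = -3
r (Black): min(-7, -3) = -7
Black at r wants the lowest of {n1=-7, n2=-3}, so chooses n1.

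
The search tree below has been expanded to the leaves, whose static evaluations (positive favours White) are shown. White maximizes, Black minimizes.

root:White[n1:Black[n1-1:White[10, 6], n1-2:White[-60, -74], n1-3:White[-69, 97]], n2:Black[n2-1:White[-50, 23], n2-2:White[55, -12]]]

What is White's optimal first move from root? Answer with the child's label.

n1-1 (White): max(10, 6) = 10
n1-2 (White): max(-60, -74) = -60
n1-3 (White): max(-69, 97) = 97
n1 (Black): min(10, -60, 97) = -60
n2-1 (White): max(-50, 23) = 23
n2-2 (White): max(55, -12) = 55
n2 (Black): min(23, 55) = 23
root (White): max(-60, 23) = 23
White at root wants the highest of {n1=-60, n2=23}, so chooses n2.

n2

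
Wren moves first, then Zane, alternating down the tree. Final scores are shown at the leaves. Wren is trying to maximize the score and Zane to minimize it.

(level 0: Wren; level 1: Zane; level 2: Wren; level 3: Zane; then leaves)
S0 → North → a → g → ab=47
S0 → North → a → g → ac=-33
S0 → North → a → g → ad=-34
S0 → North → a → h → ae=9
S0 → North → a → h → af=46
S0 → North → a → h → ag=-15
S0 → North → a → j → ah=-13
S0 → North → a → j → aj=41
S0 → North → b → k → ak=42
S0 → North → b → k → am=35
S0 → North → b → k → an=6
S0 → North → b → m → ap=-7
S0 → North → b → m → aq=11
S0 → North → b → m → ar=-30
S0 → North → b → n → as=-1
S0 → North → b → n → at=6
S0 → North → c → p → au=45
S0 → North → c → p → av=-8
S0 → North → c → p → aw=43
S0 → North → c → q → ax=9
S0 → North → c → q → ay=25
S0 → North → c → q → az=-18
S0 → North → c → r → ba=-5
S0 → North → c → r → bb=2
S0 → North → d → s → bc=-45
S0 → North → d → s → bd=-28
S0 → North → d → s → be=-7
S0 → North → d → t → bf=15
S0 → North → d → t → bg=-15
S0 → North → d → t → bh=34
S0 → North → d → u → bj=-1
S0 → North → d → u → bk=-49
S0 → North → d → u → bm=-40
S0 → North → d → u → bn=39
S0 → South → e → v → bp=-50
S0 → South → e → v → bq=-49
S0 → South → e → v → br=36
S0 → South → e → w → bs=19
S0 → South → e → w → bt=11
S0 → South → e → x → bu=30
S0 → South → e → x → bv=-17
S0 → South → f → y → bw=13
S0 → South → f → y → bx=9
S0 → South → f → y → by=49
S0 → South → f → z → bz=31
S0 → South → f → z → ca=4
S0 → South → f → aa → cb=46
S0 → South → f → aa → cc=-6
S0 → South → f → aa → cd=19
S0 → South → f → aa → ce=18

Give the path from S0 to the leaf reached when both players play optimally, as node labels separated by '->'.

g (Zane): min(47, -33, -34) = -34
h (Zane): min(9, 46, -15) = -15
j (Zane): min(-13, 41) = -13
a (Wren): max(-34, -15, -13) = -13
k (Zane): min(42, 35, 6) = 6
m (Zane): min(-7, 11, -30) = -30
n (Zane): min(-1, 6) = -1
b (Wren): max(6, -30, -1) = 6
p (Zane): min(45, -8, 43) = -8
q (Zane): min(9, 25, -18) = -18
r (Zane): min(-5, 2) = -5
c (Wren): max(-8, -18, -5) = -5
s (Zane): min(-45, -28, -7) = -45
t (Zane): min(15, -15, 34) = -15
u (Zane): min(-1, -49, -40, 39) = -49
d (Wren): max(-45, -15, -49) = -15
North (Zane): min(-13, 6, -5, -15) = -15
v (Zane): min(-50, -49, 36) = -50
w (Zane): min(19, 11) = 11
x (Zane): min(30, -17) = -17
e (Wren): max(-50, 11, -17) = 11
y (Zane): min(13, 9, 49) = 9
z (Zane): min(31, 4) = 4
aa (Zane): min(46, -6, 19, 18) = -6
f (Wren): max(9, 4, -6) = 9
South (Zane): min(11, 9) = 9
S0 (Wren): max(-15, 9) = 9
At S0, Wren picks South (highest: 9).
At South, Zane picks f (lowest: 9).
At f, Wren picks y (highest: 9).
At y, Zane picks bx (lowest: 9).
Terminal value 9.

S0 -> South -> f -> y -> bx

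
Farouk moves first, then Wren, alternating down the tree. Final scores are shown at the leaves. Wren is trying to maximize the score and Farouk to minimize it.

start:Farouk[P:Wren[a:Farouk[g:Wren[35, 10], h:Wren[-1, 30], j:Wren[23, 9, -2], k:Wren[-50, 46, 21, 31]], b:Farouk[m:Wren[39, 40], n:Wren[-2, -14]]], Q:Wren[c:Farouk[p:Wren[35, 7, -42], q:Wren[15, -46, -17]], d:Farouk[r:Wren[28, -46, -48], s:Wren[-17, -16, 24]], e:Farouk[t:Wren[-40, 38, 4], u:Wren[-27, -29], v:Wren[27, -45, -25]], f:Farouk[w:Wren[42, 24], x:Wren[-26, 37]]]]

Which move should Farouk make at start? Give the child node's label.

g (Wren): max(35, 10) = 35
h (Wren): max(-1, 30) = 30
j (Wren): max(23, 9, -2) = 23
k (Wren): max(-50, 46, 21, 31) = 46
a (Farouk): min(35, 30, 23, 46) = 23
m (Wren): max(39, 40) = 40
n (Wren): max(-2, -14) = -2
b (Farouk): min(40, -2) = -2
P (Wren): max(23, -2) = 23
p (Wren): max(35, 7, -42) = 35
q (Wren): max(15, -46, -17) = 15
c (Farouk): min(35, 15) = 15
r (Wren): max(28, -46, -48) = 28
s (Wren): max(-17, -16, 24) = 24
d (Farouk): min(28, 24) = 24
t (Wren): max(-40, 38, 4) = 38
u (Wren): max(-27, -29) = -27
v (Wren): max(27, -45, -25) = 27
e (Farouk): min(38, -27, 27) = -27
w (Wren): max(42, 24) = 42
x (Wren): max(-26, 37) = 37
f (Farouk): min(42, 37) = 37
Q (Wren): max(15, 24, -27, 37) = 37
start (Farouk): min(23, 37) = 23
Farouk at start wants the lowest of {P=23, Q=37}, so chooses P.

P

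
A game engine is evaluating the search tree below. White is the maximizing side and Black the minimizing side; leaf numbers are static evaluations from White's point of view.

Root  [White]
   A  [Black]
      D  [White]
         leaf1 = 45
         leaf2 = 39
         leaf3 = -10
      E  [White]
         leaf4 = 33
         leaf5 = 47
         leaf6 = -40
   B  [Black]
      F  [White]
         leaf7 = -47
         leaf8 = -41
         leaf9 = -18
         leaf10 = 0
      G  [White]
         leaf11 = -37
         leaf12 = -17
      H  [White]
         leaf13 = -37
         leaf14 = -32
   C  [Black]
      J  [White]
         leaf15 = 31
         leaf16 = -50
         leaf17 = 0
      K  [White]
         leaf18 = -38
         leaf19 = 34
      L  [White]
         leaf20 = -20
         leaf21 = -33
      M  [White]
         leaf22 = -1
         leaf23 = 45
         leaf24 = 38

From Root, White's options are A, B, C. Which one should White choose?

D (White): max(45, 39, -10) = 45
E (White): max(33, 47, -40) = 47
A (Black): min(45, 47) = 45
F (White): max(-47, -41, -18, 0) = 0
G (White): max(-37, -17) = -17
H (White): max(-37, -32) = -32
B (Black): min(0, -17, -32) = -32
J (White): max(31, -50, 0) = 31
K (White): max(-38, 34) = 34
L (White): max(-20, -33) = -20
M (White): max(-1, 45, 38) = 45
C (Black): min(31, 34, -20, 45) = -20
Root (White): max(45, -32, -20) = 45
White at Root wants the highest of {A=45, B=-32, C=-20}, so chooses A.

A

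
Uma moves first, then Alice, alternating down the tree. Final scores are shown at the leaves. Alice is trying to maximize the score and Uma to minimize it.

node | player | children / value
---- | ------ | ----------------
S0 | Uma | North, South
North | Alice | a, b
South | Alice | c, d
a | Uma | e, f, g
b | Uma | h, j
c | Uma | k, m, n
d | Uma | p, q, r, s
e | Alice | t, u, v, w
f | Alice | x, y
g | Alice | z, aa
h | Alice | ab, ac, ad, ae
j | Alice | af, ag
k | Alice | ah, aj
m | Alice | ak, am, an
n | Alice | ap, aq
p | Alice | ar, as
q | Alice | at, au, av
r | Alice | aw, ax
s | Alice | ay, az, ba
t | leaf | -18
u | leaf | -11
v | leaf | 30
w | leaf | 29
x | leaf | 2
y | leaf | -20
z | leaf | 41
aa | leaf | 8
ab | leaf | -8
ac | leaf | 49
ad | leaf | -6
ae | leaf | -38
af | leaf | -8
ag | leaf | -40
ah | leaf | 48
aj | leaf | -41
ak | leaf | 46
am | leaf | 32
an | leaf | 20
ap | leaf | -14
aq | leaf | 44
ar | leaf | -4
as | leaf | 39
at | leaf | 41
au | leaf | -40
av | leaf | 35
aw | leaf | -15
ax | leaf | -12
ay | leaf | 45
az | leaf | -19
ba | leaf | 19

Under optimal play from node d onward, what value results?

p (Alice): max(-4, 39) = 39
q (Alice): max(41, -40, 35) = 41
r (Alice): max(-15, -12) = -12
s (Alice): max(45, -19, 19) = 45
d (Uma): min(39, 41, -12, 45) = -12

-12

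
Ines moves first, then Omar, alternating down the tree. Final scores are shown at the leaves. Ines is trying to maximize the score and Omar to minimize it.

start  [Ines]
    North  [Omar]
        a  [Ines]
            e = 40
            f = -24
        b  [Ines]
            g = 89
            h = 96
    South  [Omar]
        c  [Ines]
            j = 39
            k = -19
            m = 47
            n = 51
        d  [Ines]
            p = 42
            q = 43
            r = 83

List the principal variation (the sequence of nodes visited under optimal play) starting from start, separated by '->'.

start -> South -> c -> n

a (Ines): max(40, -24) = 40
b (Ines): max(89, 96) = 96
North (Omar): min(40, 96) = 40
c (Ines): max(39, -19, 47, 51) = 51
d (Ines): max(42, 43, 83) = 83
South (Omar): min(51, 83) = 51
start (Ines): max(40, 51) = 51
At start, Ines picks South (highest: 51).
At South, Omar picks c (lowest: 51).
At c, Ines picks n (highest: 51).
Terminal value 51.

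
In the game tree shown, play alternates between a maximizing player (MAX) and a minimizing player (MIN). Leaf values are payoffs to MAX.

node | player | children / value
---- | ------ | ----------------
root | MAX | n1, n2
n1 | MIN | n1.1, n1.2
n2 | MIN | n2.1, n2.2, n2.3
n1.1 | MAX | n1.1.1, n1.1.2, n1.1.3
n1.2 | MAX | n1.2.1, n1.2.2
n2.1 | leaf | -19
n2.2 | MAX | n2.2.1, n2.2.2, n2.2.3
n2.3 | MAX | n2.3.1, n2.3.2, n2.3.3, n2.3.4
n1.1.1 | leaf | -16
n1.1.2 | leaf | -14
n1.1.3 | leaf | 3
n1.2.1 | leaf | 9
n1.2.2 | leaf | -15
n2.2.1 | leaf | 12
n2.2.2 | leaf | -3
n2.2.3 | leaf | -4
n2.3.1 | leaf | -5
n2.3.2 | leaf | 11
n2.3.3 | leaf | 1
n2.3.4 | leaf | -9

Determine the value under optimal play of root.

n1.1 (MAX): max(-16, -14, 3) = 3
n1.2 (MAX): max(9, -15) = 9
n1 (MIN): min(3, 9) = 3
n2.2 (MAX): max(12, -3, -4) = 12
n2.3 (MAX): max(-5, 11, 1, -9) = 11
n2 (MIN): min(-19, 12, 11) = -19
root (MAX): max(3, -19) = 3

3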